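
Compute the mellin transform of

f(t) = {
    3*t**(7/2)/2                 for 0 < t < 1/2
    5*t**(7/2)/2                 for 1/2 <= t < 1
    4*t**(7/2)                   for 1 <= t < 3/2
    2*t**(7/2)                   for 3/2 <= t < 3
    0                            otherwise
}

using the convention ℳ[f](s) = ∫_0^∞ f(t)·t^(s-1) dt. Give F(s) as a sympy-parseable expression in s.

(-2*2**(-s - 7/2) + 4*3**(s + 7/2) + 4*(3/2)**(s + 7/2) - 3)/(2*s + 7)
  Re(s) > -7/2

split f at 1/2, 1, 3/2: ℳ[f](s) collects 4 kernel integrals
the [0, 1/2) slice contributes ∫ 3*t**(7/2)/2·t^(s-1) dt
∫ over [1/2, 1) of 5*t**(7/2)/2·t^(s-1) joins the sum
on [1, 3/2) integrate f = 4*t**(7/2) against the kernel
over [3/2, 3), the kernel integral of 2*t**(7/2) enters the sum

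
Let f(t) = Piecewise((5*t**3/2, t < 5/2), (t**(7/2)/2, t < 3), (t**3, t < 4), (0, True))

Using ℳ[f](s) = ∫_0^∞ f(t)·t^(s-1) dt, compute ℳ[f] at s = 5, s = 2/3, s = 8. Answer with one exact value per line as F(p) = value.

summing 3 kernel integrals split by 5/2, 3 yields ℳ[f](s)
segment [0, 5/2) carries 5*t**3/2; integrate it
on [5/2, 3) integrate f = t**(7/2)/2 against the kernel
the [3, 4) slice contributes ∫ t**3·t^(s-1) dt

F(5) = -390625*sqrt(10)/8704 + 6561*sqrt(3)/17 + 32148325/4096
F(2/3) = -81*3**(2/3)/11 - 75*2**(5/6)*5**(1/6)/32 + 243*3**(1/6)/25 + 1875*2**(1/3)*5**(2/3)/352 + 384*2**(1/3)/11
F(8) = -48828125*sqrt(10)/94208 + 177147*sqrt(3)/23 + 16698415697/45056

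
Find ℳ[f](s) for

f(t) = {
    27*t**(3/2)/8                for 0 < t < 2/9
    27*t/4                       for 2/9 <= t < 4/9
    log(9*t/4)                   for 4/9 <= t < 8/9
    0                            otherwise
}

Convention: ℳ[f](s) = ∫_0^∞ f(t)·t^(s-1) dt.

(2*2**(2*s)*s*(s + 1)*(2*s + 3)*log(2) - 2*2**(2*s)*(s + 1)*(2*s + 3) + 6*2**s*s**2*(2*s + 3) + 2*2**s*(s + 1)*(2*s + 3) + sqrt(2)*s**2*(s + 1) - 3*s**2*(2*s + 3))/(2*(9/2)**s*s**2*(s + 1)*(2*s + 3))
  Re(s) > -3/2

remove the common scale on t first: 3*sqrt(6)*t**(3/2)/4 on [0, 1/3); 9*t/2 on [1/3, 2/3); log(3*t/2) on [2/3, 4/3)
remove the common scale on t first: t**(3/2) on [0, 1/2); 3*t on [1/2, 1); log(t) on [1, 2)
decompose at 2/9, 4/9; ℳ[f](s) sums the 3 pieces' integrals
∫ over [0, 2/9) of 27*t**(3/2)/8·t^(s-1) joins the sum
on [2/9, 4/9): add ∫ 27*t/4·t^(s-1) dt
∫ log(9*t/4)·t^(s-1) over [4/9, 8/9)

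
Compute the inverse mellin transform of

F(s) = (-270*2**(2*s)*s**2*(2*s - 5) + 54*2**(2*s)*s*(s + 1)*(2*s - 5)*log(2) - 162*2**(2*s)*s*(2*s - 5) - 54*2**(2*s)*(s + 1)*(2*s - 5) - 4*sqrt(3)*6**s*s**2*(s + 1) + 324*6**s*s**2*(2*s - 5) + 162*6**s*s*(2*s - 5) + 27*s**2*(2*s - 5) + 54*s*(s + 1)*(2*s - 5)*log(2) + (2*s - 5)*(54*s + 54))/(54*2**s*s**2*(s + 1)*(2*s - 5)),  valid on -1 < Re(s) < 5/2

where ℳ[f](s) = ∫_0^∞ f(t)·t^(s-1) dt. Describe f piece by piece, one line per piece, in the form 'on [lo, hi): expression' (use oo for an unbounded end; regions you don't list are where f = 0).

summing 4 kernel integrals split by 1/2, 2, 3 yields ℳ[f](s)
the [0, 1/2) slice contributes ∫ t·t^(s-1) dt
on [1/2, 2): add ∫ log(t)·t^(s-1) dt
segment 2 to 3 holds (t + 3); add its integral
on [3, ∞) integrate f = t**(-5/2) against the kernel

on [0, 1/2): t
on [1/2, 2): log(t)
on [2, 3): t + 3
on [3, oo): t**(-5/2)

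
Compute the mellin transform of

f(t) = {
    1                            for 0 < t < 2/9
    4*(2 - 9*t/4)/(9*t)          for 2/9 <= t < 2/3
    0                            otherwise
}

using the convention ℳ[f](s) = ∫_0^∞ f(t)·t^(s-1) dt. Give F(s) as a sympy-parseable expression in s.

(2/9)**s*(3**s*(s - 1) + 4*3**s - 6*s - 6)/(3*s*(s - 1))
  Re(s) > 0

invert the common scale on t to get 1 on [0, 1/3); 2*(2 - 3*t/2)/(3*t) on [1/3, 1)
peel off the common scale on t: 1 on [0, 1/2); (2 - t)/t on [1/2, 3/2)
remove the shared t-power first: t on [0, 1/2); 2 - t on [1/2, 3/2)
breakpoints 2/9: one integral from each of the 2 segments
∫ 1·t^(s-1) over [0, 2/9)
on [2/9, 2/3) integrate f = 4*(2 - 9*t/4)/(9*t) against the kernel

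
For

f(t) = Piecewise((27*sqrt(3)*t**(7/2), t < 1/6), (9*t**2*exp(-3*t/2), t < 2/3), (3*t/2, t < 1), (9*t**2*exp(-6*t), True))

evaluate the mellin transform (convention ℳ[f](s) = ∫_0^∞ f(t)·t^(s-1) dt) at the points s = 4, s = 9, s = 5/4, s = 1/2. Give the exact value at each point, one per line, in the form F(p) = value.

remove the common scale on t first: t**(7/2) on [0, 1/2); t**2*exp(-t/2) on [1/2, 2); t/2 on [2, 3); …
undo the shared t-power: t**(5/2) on [0, 1/2); t*exp(-t/2) on [1/2, 2); 1/2 on [2, 3); …
peel off the shared t-power: t**(3/2) on [0, 1/2); exp(-t/2) on [1/2, 2); 1/(2*t) on [2, 3); …
f breaks at 1/6, 2/3, 1 into 4 integrals to sum
segment [0, 1/6) carries 27*sqrt(3)*t**(7/2); integrate it
the [1/6, 2/3) slice contributes ∫ 9*t**2*exp(-3*t/2)·t^(s-1) dt
∫ 3*t/2·t^(s-1) over [2/3, 1)
∫ over [1, ∞) of 9*t**2*exp(-6*t)·t^(s-1) joins the sum

F(4) = -20864*exp(-1)/81 + sqrt(2)/155520 + 899*exp(-6)/216 + 211/810 + 157781*exp(-1/4)/1296
F(9) = -20201678848*exp(-1)/19683 + sqrt(2)/2015539200 + 67591*exp(-6)/1944 + 11605/78732 + 4885809916361*exp(-1/4)/10077696
F(5/4) = -8*2**(1/4)*3**(3/4)*uppergamma(13/4, 1)/9 - 1207*2**(1/4)*3**(3/4)/12312 + 6**(3/4)*uppergamma(13/4, 6)/144 + 2/3 + 8*2**(1/4)*3**(3/4)*uppergamma(13/4, 1/4)/9
F(1/2) = -10*sqrt(6)*exp(-1)/3 - sqrt(6)*sqrt(pi)*erfc(1) - 2*sqrt(6)/9 + sqrt(6)*sqrt(pi)*erfc(sqrt(6))/32 + 15*exp(-6)/8 + sqrt(3)/192 + 1 + sqrt(6)*sqrt(pi)*erfc(1/2) + 7*sqrt(6)*exp(-1/4)/6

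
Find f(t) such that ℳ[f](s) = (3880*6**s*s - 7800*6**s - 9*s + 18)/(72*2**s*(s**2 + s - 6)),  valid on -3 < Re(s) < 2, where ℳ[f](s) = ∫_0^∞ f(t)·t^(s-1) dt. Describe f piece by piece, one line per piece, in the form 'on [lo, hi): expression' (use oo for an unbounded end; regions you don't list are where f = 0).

the shared t-power comes off first: t on [0, 1/2); 2*t on [1/2, 3); t**(-4) on [3, ∞)
slice at 1/2, 3, transform all 3 pieces, and sum them
the [0, 1/2) slice contributes ∫ t**3·t^(s-1) dt
the [1/2, 3) slice contributes ∫ 2*t**3·t^(s-1) dt
∫ over [3, ∞) of t**(-2)·t^(s-1) joins the sum

on [0, 1/2): t**3
on [1/2, 3): 2*t**3
on [3, oo): t**(-2)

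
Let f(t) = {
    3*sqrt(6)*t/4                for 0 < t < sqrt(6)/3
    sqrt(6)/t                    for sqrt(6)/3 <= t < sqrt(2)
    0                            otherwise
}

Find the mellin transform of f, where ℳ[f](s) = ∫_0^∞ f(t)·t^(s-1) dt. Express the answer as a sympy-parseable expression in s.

2**(s/2)*(2*3**(s/2 + 1/2)*(s + 1) - 3*s - 9)/(2*3**(s/2)*(s - 1)*(s + 1))
  Re(s) > -1

undo the power substitution: 3*sqrt(6)*sqrt(t)/4 on [0, 2/3); sqrt(6)/sqrt(t) on [2/3, 2)
strip the shared t-power: 3*sqrt(6)*t**(3/2)/4 on [0, 2/3); sqrt(6)*sqrt(t) on [2/3, 2)
reversing the common scale on t: t**(3/2) on [0, 1); 2*sqrt(t) on [1, 3)
split f at sqrt(6)/3: ℳ[f](s) collects 2 kernel integrals
segment 0 to sqrt(6)/3 holds 3*sqrt(6)*t/4; add its integral
[sqrt(6)/3, sqrt(2)) adds the kernel integral of sqrt(6)/t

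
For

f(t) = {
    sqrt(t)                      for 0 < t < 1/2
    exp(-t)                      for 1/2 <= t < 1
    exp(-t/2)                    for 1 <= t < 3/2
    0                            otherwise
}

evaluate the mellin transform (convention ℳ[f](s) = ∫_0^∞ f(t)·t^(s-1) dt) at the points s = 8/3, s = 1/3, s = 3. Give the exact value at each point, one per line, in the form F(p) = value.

F(8/3) = -4*2**(2/3)*uppergamma(8/3, 3/4) - uppergamma(8/3, 1) + 3*2**(5/6)/152 + uppergamma(8/3, 1/2) + 4*2**(2/3)*uppergamma(8/3, 1/2)
F(1/3) = -2**(1/3)*uppergamma(1/3, 3/4) - uppergamma(1/3, 1) + uppergamma(1/3, 1/2) + 3*2**(1/6)/5 + 2**(1/3)*uppergamma(1/3, 1/2)
F(3) = -65*exp(-3/4)/2 - 5*exp(-1) + sqrt(2)/56 + 117*exp(-1/2)/4

f breaks at 1/2, 1 into 3 integrals to sum
[0, 1/2) adds the kernel integral of sqrt(t)
over [1/2, 1), the kernel integral of exp(-t) enters the sum
on [1, 3/2) integrate f = exp(-t/2) against the kernel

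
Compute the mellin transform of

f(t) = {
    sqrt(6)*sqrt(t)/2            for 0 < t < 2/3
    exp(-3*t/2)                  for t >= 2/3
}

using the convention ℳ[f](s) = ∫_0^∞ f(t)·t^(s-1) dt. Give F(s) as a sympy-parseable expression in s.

(2/3)**s*((2*s + 1)*uppergamma(s, 1) + 2)/(2*s + 1)
  Re(s) > -1/2

invert the common scale on t to get sqrt(2)*sqrt(t)/2 on [0, 2); exp(-t/2) on [2, ∞)
invert the common scale on t to get sqrt(t) on [0, 1); exp(-t) on [1, ∞)
cuts at 2/3: linearity sums the 2 kernel integrals
between 0 and 2/3 the integrand is sqrt(6)*sqrt(t)/2·t^(s-1)
over [2/3, ∞), the kernel integral of exp(-3*t/2) enters the sum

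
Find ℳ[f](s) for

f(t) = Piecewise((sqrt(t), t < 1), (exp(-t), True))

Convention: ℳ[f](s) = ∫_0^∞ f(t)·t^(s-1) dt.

((2*s + 1)*uppergamma(s, 1) + 2)/(2*s + 1)
  Re(s) > -1/2

along the cuts 1, ℳ[f](s) splits into 2 integrals
segment [0, 1) carries sqrt(t); integrate it
piece [1, ∞): integrate exp(-t) against the kernel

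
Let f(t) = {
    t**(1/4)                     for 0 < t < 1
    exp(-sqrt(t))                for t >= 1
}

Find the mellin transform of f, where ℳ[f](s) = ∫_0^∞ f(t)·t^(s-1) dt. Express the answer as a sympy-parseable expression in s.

the power substitution comes off first: sqrt(t) on [0, 1); exp(-t) on [1, ∞)
integrate the 2 segments split at 1, then add the results
piece [0, 1): integrate t**(1/4) against the kernel
on [1, ∞): add ∫ exp(-sqrt(t))·t^(s-1) dt

2*((4*s + 1)*uppergamma(2*s, 1) + 2)/(4*s + 1)
  Re(s) > -1/4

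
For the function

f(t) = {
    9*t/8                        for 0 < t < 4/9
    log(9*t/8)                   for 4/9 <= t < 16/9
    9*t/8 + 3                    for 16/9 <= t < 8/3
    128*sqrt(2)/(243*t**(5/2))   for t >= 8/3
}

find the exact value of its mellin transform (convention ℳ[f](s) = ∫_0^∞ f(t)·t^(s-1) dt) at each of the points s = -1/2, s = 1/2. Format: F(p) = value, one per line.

invert the common scale on t to get 3*t/4 on [0, 2/3); log(3*t/4) on [2/3, 8/3); 3*t/4 + 3 on [8/3, 4); …
strip the common scale on t: t/2 on [0, 1); log(t/2) on [1, 4); t/2 + 3 on [4, 6); …
peel off the common scale on t: t on [0, 1/2); log(t) on [1/2, 2); t + 3 on [2, 3); …
linearity at 4/9, 16/9, 8/3 turns ℳ[f](s) into 4 summed integrals
on [0, 4/9) integrate f = 9*t/8 against the kernel
piece [4/9, 16/9): integrate log(9*t/8) against the kernel
the [16/9, 8/3) slice contributes ∫ (9*t/8 + 3)·t^(s-1) dt
segment 8/3 to ∞ holds 128*sqrt(2)/(243*t**(5/2)); add its integral

F(-1/2) = -9*log(2)/2 + sqrt(2)/108 + 6
F(1/2) = -110/9 + sqrt(2)/27 + 4*log(2) + 16*sqrt(6)/3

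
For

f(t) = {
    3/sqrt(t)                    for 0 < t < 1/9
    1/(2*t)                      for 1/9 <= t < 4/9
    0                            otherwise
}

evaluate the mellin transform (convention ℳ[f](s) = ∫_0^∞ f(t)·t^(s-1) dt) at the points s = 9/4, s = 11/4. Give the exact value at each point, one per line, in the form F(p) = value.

F(9/4) = 2*sqrt(3)/315 + 8*sqrt(6)/135
F(11/4) = 10*sqrt(3)/5103 + 16*sqrt(6)/567

reversing the shared t-power: 3*sqrt(t) on [0, 1/9); 1/2 on [1/9, 4/9)
strip the power substitution: 3*t on [0, 1/3); 1/2 on [1/3, 2/3)
remove the common scale on t first: t on [0, 1); 1/2 on [1, 2)
decompose at 1/9; ℳ[f](s) sums the 2 pieces' integrals
over [0, 1/9), the kernel integral of 3/sqrt(t) enters the sum
piece [1/9, 4/9): integrate 1/(2*t) against the kernel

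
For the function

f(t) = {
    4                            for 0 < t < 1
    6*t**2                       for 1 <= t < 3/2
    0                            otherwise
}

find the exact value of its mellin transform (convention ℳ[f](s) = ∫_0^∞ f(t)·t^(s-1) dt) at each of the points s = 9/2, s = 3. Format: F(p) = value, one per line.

F(9/2) = -4/117 + 2187*sqrt(6)/416
F(3) = 2219/240

cuts at 1: linearity sums the 2 kernel integrals
∫ 4·t^(s-1) over [0, 1)
[1, 3/2) adds the kernel integral of 6*t**2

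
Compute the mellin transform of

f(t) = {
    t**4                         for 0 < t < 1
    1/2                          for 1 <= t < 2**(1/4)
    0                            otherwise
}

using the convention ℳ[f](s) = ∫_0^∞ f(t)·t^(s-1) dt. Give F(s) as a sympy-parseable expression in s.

invert the power substitution to get t**2 on [0, 1); 1/2 on [1, sqrt(2))
strip the power substitution: t on [0, 1); 1/2 on [1, 2)
linearity at 1 turns ℳ[f](s) into 2 summed integrals
on [0, 1) integrate f = t**4 against the kernel
segment 1 to 2**(1/4) holds 1/2; add its integral

(2**(s/4)*(s + 4) + s - 4)/(2*s*(s + 4))
  Re(s) > -4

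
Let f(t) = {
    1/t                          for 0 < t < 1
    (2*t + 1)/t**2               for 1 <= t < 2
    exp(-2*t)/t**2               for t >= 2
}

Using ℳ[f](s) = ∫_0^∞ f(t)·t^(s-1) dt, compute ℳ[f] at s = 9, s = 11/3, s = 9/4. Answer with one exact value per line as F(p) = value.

the power substitution comes off first: 1/sqrt(t) on [0, 1); (2*sqrt(t) + 1)/t on [1, 4); exp(-2*sqrt(t))/t on [4, ∞)
remove the shared t-power first: sqrt(t) on [0, 1); 2*sqrt(t) + 1 on [1, 4); exp(-2*sqrt(t)) on [4, ∞)
strip the power substitution: t on [0, 1); 2*t + 1 on [1, 2); exp(-2*t) on [2, ∞)
cuts at 1, 2: linearity sums the 3 kernel integrals
∫ 1/t·t^(s-1) over [0, 1)
the [1, 2) slice contributes ∫ (2*t + 1)/t**2·t^(s-1) dt
over [2, ∞), the kernel integral of exp(-2*t)/t**2 enters the sum

F(9) = 2185*exp(-4)/8 + 4593/56
F(11/3) = -39/40 + 2**(1/3)*uppergamma(5/3, 4)/4 + 21*2**(2/3)/5
F(9/4) = -24/5 + 2**(3/4)*uppergamma(1/4, 4)/2 + 36*2**(1/4)/5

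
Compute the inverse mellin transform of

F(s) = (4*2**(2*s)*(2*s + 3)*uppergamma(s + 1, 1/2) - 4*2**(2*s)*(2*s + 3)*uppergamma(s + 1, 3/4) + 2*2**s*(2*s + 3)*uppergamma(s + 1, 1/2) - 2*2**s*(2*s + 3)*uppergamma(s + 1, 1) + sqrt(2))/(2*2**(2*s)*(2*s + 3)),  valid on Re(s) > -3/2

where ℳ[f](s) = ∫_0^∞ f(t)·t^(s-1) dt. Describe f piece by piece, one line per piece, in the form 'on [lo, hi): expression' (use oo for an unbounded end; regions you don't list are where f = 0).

on [0, 1/4): 2*sqrt(2)*t**(3/2)
on [1/4, 1/2): 2*t*exp(-2*t)
on [1/2, 3/4): 2*t*exp(-t)

strip the common scale on t: t**(3/2) on [0, 1/2); t*exp(-t) on [1/2, 1); t*exp(-t/2) on [1, 3/2)
the shared t-power comes off first: sqrt(t) on [0, 1/2); exp(-t) on [1/2, 1); exp(-t/2) on [1, 3/2)
cuts at 1/4, 1/2: linearity sums the 3 kernel integrals
∫ 2*sqrt(2)*t**(3/2)·t^(s-1) over [0, 1/4)
∫ 2*t*exp(-2*t)·t^(s-1) over [1/4, 1/2)
the [1/2, 3/4) slice contributes ∫ 2*t*exp(-t)·t^(s-1) dt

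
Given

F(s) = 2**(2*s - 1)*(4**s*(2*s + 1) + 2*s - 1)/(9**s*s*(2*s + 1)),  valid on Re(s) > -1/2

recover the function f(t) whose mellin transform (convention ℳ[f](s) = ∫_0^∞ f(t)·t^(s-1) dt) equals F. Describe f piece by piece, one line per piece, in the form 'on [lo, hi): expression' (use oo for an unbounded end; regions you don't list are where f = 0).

reversing the power substitution: 3*t/2 on [0, 2/3); 1/2 on [2/3, 4/3)
reversing the common scale on t: t on [0, 1); 1/2 on [1, 2)
cuts at 4/9: linearity sums the 2 kernel integrals
on [0, 4/9) integrate f = 3*sqrt(t)/2 against the kernel
∫ 1/2·t^(s-1) over [4/9, 16/9)

on [0, 4/9): 3*sqrt(t)/2
on [4/9, 16/9): 1/2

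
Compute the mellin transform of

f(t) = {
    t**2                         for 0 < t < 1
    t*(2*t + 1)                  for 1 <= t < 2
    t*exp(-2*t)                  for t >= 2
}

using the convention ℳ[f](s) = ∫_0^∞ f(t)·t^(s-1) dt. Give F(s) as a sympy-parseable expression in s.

back out the shared t-power: 1 on [0, 1); (2*t + 1)/t on [1, 2); exp(-2*t)/t on [2, ∞)
peel off the shared t-power: t on [0, 1); 2*t + 1 on [1, 2); exp(-2*t) on [2, ∞)
treat the 3 regions marked off by 1, 2 separately and sum
on [0, 1): add ∫ t**2·t^(s-1) dt
on [1, 2) integrate f = t*(2*t + 1) against the kernel
on [2, ∞): add ∫ t*exp(-2*t)·t^(s-1) dt

(20*2**(2*s)*(s + 1) + 4*2**(2*s) - 4*2**s*(s + 1) - 2*2**s + (s + 1)*(s + 2)*uppergamma(s + 1, 4))/(2*2**s*(s + 1)*(s + 2))
  Re(s) > -2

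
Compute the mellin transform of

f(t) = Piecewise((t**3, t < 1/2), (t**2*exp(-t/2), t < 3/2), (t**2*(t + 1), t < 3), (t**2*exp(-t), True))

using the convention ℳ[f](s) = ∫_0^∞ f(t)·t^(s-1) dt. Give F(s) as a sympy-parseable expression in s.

(32*2**(2*s)*(s + 2)*(s + 3)*uppergamma(s + 2, 1/4) - 32*2**(2*s)*(s + 2)*(s + 3)*uppergamma(s + 2, 3/4) + 8*2**s*(s + 2)*(s + 3)*uppergamma(s + 2, 3) - 45*3**s*(s + 2) - 18*3**s + 288*6**s*(s + 2) + 72*6**s + s + 2)/(8*2**s*(s + 2)*(s + 3))
  Re(s) > -3

strip the shared t-power: t on [0, 1/2); exp(-t/2) on [1/2, 3/2); t + 1 on [3/2, 3); …
split f at 1/2, 3/2, 3: ℳ[f](s) collects 4 kernel integrals
segment 0 to 1/2 holds t**3; add its integral
on [1/2, 3/2) integrate f = t**2*exp(-t/2) against the kernel
segment [3/2, 3) carries t**2*(t + 1); integrate it
segment 3 to ∞ holds t**2*exp(-t); add its integral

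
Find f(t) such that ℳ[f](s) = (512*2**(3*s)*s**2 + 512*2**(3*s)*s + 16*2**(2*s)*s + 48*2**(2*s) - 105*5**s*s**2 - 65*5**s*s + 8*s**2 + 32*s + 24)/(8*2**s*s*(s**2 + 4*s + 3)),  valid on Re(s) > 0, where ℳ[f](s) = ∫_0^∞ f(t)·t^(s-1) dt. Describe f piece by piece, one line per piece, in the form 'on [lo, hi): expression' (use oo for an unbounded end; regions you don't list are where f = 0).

cuts at 1/2, 2, 5/2: linearity sums the 4 kernel integrals
between 0 and 1/2 the integrand is 3·t^(s-1)
on [1/2, 2) integrate f = 2 against the kernel
∫ t·t^(s-1) over [2, 5/2)
segment 5/2 to 4 holds t**3; add its integral

on [0, 1/2): 3
on [1/2, 2): 2
on [2, 5/2): t
on [5/2, 4): t**3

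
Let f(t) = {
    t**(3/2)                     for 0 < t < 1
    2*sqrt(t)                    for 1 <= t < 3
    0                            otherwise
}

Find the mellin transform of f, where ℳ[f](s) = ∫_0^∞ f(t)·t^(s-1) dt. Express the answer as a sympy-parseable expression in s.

(4*sqrt(3)*3**s*(2*s + 3) - 4*s - 10)/((2*s + 1)*(2*s + 3))
  Re(s) > -3/2

treat the 2 regions marked off by 1 separately and sum
between 0 and 1 the integrand is t**(3/2)·t^(s-1)
for t in [1, 3): the term is ∫ 2*sqrt(t)·t^(s-1)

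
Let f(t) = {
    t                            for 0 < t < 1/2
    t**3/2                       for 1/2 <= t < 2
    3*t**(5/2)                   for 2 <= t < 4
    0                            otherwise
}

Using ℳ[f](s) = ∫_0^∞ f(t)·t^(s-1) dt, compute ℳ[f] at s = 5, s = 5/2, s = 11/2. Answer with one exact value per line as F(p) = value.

f breaks at 1/2, 2 into 3 integrals to sum
piece [0, 1/2): integrate t against the kernel
segment 1/2 to 2 holds t**3/2; add its integral
between 2 and 4 the integrand is 3*t**(5/2)·t^(s-1)

F(5) = 806289553/61440 - 256*sqrt(2)/5
F(5/2) = 14417*sqrt(2)/4928 + 2976/5
F(11/2) = 1704059*sqrt(2)/113152 + 24480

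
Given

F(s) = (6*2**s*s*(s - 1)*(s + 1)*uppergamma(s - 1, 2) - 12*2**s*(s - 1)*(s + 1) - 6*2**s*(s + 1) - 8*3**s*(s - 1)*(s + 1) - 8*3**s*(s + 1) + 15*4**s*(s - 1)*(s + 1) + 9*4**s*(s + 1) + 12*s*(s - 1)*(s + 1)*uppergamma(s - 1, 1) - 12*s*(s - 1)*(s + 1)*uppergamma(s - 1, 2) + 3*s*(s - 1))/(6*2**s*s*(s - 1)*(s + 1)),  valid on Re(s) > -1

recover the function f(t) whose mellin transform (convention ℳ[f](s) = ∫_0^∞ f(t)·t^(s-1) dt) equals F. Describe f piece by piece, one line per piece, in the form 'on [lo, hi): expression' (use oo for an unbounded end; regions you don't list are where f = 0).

on [0, 1/2): t
on [1/2, 1): exp(-2*t)/t
on [1, 3/2): (t + 1)/t
on [3/2, 2): (t + 3)/t
on [2, oo): exp(-t)/t

the shared t-power comes off first: t**2 on [0, 1/2); exp(-2*t) on [1/2, 1); t + 1 on [1, 3/2); …
cuts at 1/2, 1, 3/2, 2: linearity sums the 5 kernel integrals
between 0 and 1/2 the integrand is t·t^(s-1)
on [1/2, 1): add ∫ exp(-2*t)/t·t^(s-1) dt
between 1 and 3/2 the integrand is (t + 1)/t·t^(s-1)
∫ (t + 3)/t·t^(s-1) over [3/2, 2)
[2, ∞) adds the kernel integral of exp(-t)/t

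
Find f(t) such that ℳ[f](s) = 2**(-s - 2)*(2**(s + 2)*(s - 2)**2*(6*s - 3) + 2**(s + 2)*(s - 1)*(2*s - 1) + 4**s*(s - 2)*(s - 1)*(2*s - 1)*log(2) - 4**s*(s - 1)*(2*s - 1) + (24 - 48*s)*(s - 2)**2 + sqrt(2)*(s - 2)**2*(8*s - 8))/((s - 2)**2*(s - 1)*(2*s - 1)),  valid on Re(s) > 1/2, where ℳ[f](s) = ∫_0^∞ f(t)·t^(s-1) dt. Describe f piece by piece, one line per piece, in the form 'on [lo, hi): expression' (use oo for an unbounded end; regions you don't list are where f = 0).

on [0, 1/2): 1/sqrt(t)
on [1/2, 1): 3/t
on [1, 2): log(t)/t**2

remove the shared t-power first: sqrt(t) on [0, 1/2); 3 on [1/2, 1); log(t)/t on [1, 2)
undo the shared t-power: t**(3/2) on [0, 1/2); 3*t on [1/2, 1); log(t) on [1, 2)
linearity at 1/2, 1 turns ℳ[f](s) into 3 summed integrals
over [0, 1/2), the kernel integral of 1/sqrt(t) enters the sum
segment [1/2, 1) carries 3/t; integrate it
the [1, 2) slice contributes ∫ log(t)/t**2·t^(s-1) dt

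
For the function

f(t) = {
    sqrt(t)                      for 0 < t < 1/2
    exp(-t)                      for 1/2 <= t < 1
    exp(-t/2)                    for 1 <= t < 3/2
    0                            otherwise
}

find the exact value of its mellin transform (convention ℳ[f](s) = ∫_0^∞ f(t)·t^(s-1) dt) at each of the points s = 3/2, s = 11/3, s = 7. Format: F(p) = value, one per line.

the 3 pieces separated at 1/2, 1 each add one integral
on [0, 1/2): add ∫ sqrt(t)·t^(s-1) dt
segment 1/2 to 1 holds exp(-t); add its integral
on [1, 3/2) integrate f = exp(-t/2) against the kernel

F(3/2) = -sqrt(6)*exp(-3/4) - sqrt(2)*sqrt(pi)*erfc(sqrt(3)/2) - exp(-1) - sqrt(pi)*erfc(1)/2 + 1/8 + sqrt(pi)*erfc(sqrt(2)/2)/2 + sqrt(2)*exp(-1/2)/2 + sqrt(2)*sqrt(pi)*erfc(sqrt(2)/2) + 2*exp(-1/2)
F(11/3) = -8*2**(2/3)*uppergamma(11/3, 3/4) - uppergamma(11/3, 1) + 3*2**(5/6)/400 + uppergamma(11/3, 1/2) + 8*2**(2/3)*uppergamma(11/3, 1/2)
F(7) = -6243201*exp(-3/4)/32 - 1957*exp(-1) + sqrt(2)/1920 + 9800517*exp(-1/2)/64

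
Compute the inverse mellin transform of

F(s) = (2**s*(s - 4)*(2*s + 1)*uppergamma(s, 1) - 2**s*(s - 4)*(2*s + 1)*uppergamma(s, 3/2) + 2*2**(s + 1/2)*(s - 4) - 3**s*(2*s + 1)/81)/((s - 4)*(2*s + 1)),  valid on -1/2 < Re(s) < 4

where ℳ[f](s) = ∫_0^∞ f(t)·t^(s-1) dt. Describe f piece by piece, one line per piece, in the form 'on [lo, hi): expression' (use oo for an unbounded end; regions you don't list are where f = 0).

on [0, 2): sqrt(t)
on [2, 3): exp(-t/2)
on [3, oo): t**(-4)

summing 3 kernel integrals split by 2, 3 yields ℳ[f](s)
over [0, 2), the kernel integral of sqrt(t) enters the sum
the [2, 3) slice contributes ∫ exp(-t/2)·t^(s-1) dt
over [3, ∞), the kernel integral of t**(-4) enters the sum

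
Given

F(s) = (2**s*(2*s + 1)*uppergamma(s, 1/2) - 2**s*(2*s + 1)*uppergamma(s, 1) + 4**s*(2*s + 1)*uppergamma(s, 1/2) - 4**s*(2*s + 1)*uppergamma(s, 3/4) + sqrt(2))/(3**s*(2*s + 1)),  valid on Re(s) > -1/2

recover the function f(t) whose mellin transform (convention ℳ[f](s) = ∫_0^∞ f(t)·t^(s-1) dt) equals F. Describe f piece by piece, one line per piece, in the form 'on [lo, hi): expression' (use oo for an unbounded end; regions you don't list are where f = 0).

on [0, 1/3): sqrt(6)*sqrt(t)/2
on [1/3, 2/3): exp(-3*t/2)
on [2/3, 1): exp(-3*t/4)

back out the common scale on t: sqrt(t) on [0, 1/2); exp(-t) on [1/2, 1); exp(-t/2) on [1, 3/2)
breakpoints 1/3, 2/3: one integral from each of the 3 segments
on [0, 1/3): add ∫ sqrt(6)*sqrt(t)/2·t^(s-1) dt
[1/3, 2/3) adds the kernel integral of exp(-3*t/2)
on [2/3, 1): add ∫ exp(-3*t/4)·t^(s-1) dt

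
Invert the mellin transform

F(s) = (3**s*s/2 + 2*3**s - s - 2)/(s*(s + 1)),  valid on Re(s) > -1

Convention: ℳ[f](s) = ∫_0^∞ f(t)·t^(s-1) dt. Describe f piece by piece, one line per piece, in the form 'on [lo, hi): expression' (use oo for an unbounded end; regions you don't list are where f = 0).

on [0, 1): t/2
on [1, 3): 2 - t/2

remove the common scale on t first: t on [0, 1/2); 2 - t on [1/2, 3/2)
slice at 1, transform all 2 pieces, and sum them
∫ t/2·t^(s-1) over [0, 1)
∫ (2 - t/2)·t^(s-1) over [1, 3)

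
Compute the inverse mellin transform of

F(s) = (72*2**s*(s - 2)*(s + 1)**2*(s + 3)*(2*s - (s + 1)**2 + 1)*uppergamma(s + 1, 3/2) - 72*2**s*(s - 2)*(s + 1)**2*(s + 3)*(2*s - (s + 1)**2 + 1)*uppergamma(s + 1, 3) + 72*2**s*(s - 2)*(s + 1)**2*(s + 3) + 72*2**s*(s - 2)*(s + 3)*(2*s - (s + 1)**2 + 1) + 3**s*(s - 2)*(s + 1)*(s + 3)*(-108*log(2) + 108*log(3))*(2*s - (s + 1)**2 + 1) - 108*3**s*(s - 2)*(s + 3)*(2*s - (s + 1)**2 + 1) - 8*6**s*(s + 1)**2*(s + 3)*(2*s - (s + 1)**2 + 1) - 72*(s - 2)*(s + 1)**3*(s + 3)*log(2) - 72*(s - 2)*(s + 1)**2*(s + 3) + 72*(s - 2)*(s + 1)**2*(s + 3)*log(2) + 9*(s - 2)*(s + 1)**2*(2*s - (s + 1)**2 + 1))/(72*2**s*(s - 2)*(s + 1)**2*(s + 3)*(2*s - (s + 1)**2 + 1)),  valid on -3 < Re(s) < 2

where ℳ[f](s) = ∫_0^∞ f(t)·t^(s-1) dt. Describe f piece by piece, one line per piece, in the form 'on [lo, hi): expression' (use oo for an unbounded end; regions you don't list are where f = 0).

reversing the shared t-power: t**2 on [0, 1/2); log(t)/t on [1/2, 1); log(t) on [1, 3/2); …
linearity at 1/2, 1, 3/2, 3 turns ℳ[f](s) into 5 summed integrals
∫ t**3·t^(s-1) over [0, 1/2)
segment 1/2 to 1 holds log(t); add its integral
∫ t*log(t)·t^(s-1) over [1, 3/2)
∫ t*exp(-t)·t^(s-1) over [3/2, 3)
segment 3 to ∞ holds t**(-2); add its integral

on [0, 1/2): t**3
on [1/2, 1): log(t)
on [1, 3/2): t*log(t)
on [3/2, 3): t*exp(-t)
on [3, oo): t**(-2)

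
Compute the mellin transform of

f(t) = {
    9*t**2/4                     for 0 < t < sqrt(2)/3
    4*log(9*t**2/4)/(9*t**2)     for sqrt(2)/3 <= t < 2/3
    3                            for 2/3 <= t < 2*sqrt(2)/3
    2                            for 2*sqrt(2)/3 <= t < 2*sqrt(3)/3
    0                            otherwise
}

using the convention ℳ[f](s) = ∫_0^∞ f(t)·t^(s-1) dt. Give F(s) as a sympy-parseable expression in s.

2**(s/2)*(-4*2**(s/2)*s*(s + 2) - 6*2**(s/2)*(s + 2)*(s**2 - 4*s + 4) + 2*2**s*(s + 2)*(s**2 - 4*s + 4) + 4*6**(s/2)*(s + 2)*(s**2 - 4*s + 4) + 4*s**2*(s + 2)*log(2) - 8*s*(s + 2)*log(2) + 8*s*(s + 2) + s*(s**2 - 4*s + 4))/(2*3**s*s*(s + 2)*(s**2 - 4*s + 4))
  Re(s) > -2

the common scale on t comes off first: t**2 on [0, sqrt(2)/2); log(t**2)/t**2 on [sqrt(2)/2, 1); 3 on [1, sqrt(2)); …
back out the power substitution: t on [0, 1/2); log(t)/t on [1/2, 1); 3 on [1, 2); …
linearity at sqrt(2)/3, 2/3, 2*sqrt(2)/3 turns ℳ[f](s) into 4 summed integrals
on [0, sqrt(2)/3): add ∫ 9*t**2/4·t^(s-1) dt
on [sqrt(2)/3, 2/3): add ∫ 4*log(9*t**2/4)/(9*t**2)·t^(s-1) dt
on [2/3, 2*sqrt(2)/3) integrate f = 3 against the kernel
segment [2*sqrt(2)/3, 2*sqrt(3)/3) carries 2; integrate it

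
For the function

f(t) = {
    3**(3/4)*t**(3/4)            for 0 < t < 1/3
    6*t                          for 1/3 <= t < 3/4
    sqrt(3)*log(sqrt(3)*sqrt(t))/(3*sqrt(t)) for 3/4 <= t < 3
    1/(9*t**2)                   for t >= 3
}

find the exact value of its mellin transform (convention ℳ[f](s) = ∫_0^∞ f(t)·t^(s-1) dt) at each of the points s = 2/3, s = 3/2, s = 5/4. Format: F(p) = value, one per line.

F(2/3) = -647*3**(2/3)/108 - 14*3**(1/3)/85 + log(2**(6**(2/3))*3**(-6**(2/3) + 2*3**(2/3))) + 147*6**(2/3)/40
F(3/2) = sqrt(3)*(405*log(2) + 542 + 1215*log(3))/1620
F(5/4) = 3**(1/4)*(-272 - 14*sqrt(3) + log(2**(108*sqrt(2))*3**(432 - 108*sqrt(2))) + 315*sqrt(2))/324

invert the common scale on t to get t**(3/4) on [0, 1); 2*t on [1, 9/4); log(sqrt(t))/sqrt(t) on [9/4, 9); …
invert the power substitution to get t**(3/2) on [0, 1); 2*t**2 on [1, 3/2); log(t)/t on [3/2, 3); …
integrate the 4 segments split at 1/3, 3/4, 3, then add the results
piece [0, 1/3): integrate 3**(3/4)*t**(3/4) against the kernel
∫ 6*t·t^(s-1) over [1/3, 3/4)
piece [3/4, 3): integrate sqrt(3)*log(sqrt(3)*sqrt(t))/(3*sqrt(t)) against the kernel
between 3 and ∞ the integrand is 1/(9*t**2)·t^(s-1)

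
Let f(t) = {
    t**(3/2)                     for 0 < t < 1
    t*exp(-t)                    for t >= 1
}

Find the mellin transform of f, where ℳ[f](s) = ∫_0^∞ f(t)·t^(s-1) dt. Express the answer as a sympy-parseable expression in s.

((2*s + 3)*uppergamma(s + 1, 1) + 2)/(2*s + 3)
  Re(s) > -3/2

reversing the shared t-power: t on [0, 1); sqrt(t)*exp(-t) on [1, ∞)
undo the shared t-power: sqrt(t) on [0, 1); exp(-t) on [1, ∞)
along the cuts 1, ℳ[f](s) splits into 2 integrals
∫ t**(3/2)·t^(s-1) over [0, 1)
the [1, ∞) slice contributes ∫ t*exp(-t)·t^(s-1) dt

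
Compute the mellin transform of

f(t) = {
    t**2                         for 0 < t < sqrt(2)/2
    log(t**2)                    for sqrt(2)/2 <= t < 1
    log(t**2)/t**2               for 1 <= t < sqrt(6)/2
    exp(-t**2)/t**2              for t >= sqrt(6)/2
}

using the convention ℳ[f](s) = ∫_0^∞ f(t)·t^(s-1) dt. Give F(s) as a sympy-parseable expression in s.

(3*2**(s/2)*(s - 2)**2*(s + 2)*(4*s + (s - 2)**2 - 4)*uppergamma(s/2 - 1, 3/2) - 12*2**(s/2)*(s - 2)**2*(s + 2) + 12*2**(s/2)*(s + 2)*(4*s + (s - 2)**2 - 4) + 3**(s/2)*(s - 2)*(s + 2)*(-4*log(2) + 4*log(3))*(4*s + (s - 2)**2 - 4) - 8*3**(s/2)*(s + 2)*(4*s + (s - 2)**2 - 4) + 6*(s - 2)**3*(s + 2)*log(2) + 12*(s - 2)**2*(s + 2)*log(2) + 12*(s - 2)**2*(s + 2) + 3*(s - 2)**2*(4*s + (s - 2)**2 - 4))/(6*2**(s/2)*(s - 2)**2*(s + 2)*(4*s + (s - 2)**2 - 4))
  Re(s) > -2

peel off the power substitution: t on [0, 1/2); log(t) on [1/2, 1); log(t)/t on [1, 3/2); …
remove the shared t-power first: t**2 on [0, 1/2); t*log(t) on [1/2, 1); log(t) on [1, 3/2); …
along the cuts sqrt(2)/2, 1, sqrt(6)/2, ℳ[f](s) splits into 4 integrals
over [0, sqrt(2)/2), the kernel integral of t**2 enters the sum
on [sqrt(2)/2, 1): add ∫ log(t**2)·t^(s-1) dt
on [1, sqrt(6)/2) integrate f = log(t**2)/t**2 against the kernel
segment sqrt(6)/2 to ∞ holds exp(-t**2)/t**2; add its integral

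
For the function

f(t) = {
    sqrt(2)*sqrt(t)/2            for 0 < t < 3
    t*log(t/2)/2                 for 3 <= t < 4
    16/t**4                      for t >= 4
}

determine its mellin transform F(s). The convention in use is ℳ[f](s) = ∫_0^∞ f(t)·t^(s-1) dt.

back out the common scale on t: sqrt(t) on [0, 3/2); t*log(t) on [3/2, 2); t**(-4) on [2, ∞)
summing 3 kernel integrals split by 3, 4 yields ℳ[f](s)
segment 0 to 3 holds sqrt(2)*sqrt(t)/2; add its integral
between 3 and 4 the integrand is t*log(t/2)/2·t^(s-1)
∫ 16/t**4·t^(s-1) over [4, ∞)

(32*2**(2*s)*s*(s - 4)*(2*s + 1)*log(2) - 32*2**(2*s)*(s - 4)*(2*s + 1) + 32*2**(2*s)*(s - 4)*(2*s + 1)*log(2) + 3**s*s*(s - 4)*(2*s + 1)*(-24*log(3) + 24*log(2)) + 3**s*(s - 4)*(2*s + 1)*(-24*log(3) + 24*log(2)) + 24*3**s*(s - 4)*(2*s + 1) + 16*3**s*sqrt(6)*(s - 4)*(s**2 + 2*s + 1) - 4**s*(2*s + 1)*(s**2 + 2*s + 1))/(16*(s - 4)*(2*s + 1)*(s**2 + 2*s + 1))
  -1/2 < Re(s) < 4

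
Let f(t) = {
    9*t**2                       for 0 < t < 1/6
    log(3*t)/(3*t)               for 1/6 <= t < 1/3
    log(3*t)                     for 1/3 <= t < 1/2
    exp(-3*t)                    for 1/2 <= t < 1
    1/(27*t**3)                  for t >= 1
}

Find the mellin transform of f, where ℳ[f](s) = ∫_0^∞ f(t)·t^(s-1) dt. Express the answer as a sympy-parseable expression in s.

(108*2**s*s**2*(s - 3)*(s + 2)*(s**2 - 2*s + 1)*uppergamma(s, 3/2) - 108*2**s*s**2*(s - 3)*(s + 2)*(s**2 - 2*s + 1)*uppergamma(s, 3) - 108*2**s*s**2*(s - 3)*(s + 2) + 108*2**s*(s - 3)*(s + 2)*(s**2 - 2*s + 1) - 108*3**s*s*(s - 3)*(s + 2)*(s**2 - 2*s + 1)*log(2) + 108*3**s*s*(s - 3)*(s + 2)*(s**2 - 2*s + 1)*log(3) - 108*3**s*(s - 3)*(s + 2)*(s**2 - 2*s + 1) - 4*6**s*s**2*(s + 2)*(s**2 - 2*s + 1) + 216*s**3*(s - 3)*(s + 2)*log(2) - 216*s**2*(s - 3)*(s + 2)*log(2) + 216*s**2*(s - 3)*(s + 2) + 27*s**2*(s - 3)*(s**2 - 2*s + 1))/(108*6**s*s**2*(s - 3)*(s + 2)*(s**2 - 2*s + 1))
  -2 < Re(s) < 3

the common scale on t comes off first: t**2 on [0, 1/2); log(t)/t on [1/2, 1); log(t) on [1, 3/2); …
breakpoints 1/6, 1/3, 1/2, 1: one integral from each of the 5 segments
on [0, 1/6): add ∫ 9*t**2·t^(s-1) dt
the [1/6, 1/3) slice contributes ∫ log(3*t)/(3*t)·t^(s-1) dt
∫ log(3*t)·t^(s-1) over [1/3, 1/2)
for t in [1/2, 1): the term is ∫ exp(-3*t)·t^(s-1)
for t in [1, ∞): the term is ∫ 1/(27*t**3)·t^(s-1)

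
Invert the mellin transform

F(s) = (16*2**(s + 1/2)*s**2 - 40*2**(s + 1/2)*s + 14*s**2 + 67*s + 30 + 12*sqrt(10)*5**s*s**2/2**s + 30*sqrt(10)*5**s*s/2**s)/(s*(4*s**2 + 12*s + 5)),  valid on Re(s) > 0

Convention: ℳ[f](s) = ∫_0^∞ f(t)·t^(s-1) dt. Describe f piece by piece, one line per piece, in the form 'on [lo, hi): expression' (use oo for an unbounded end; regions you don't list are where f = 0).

on [0, 1): 6
on [1, 2): 5*t**(5/2)/2
on [2, 5/2): 6*sqrt(t)

linearity at 1, 2 turns ℳ[f](s) into 3 summed integrals
segment [0, 1) carries 6; integrate it
∫ 5*t**(5/2)/2·t^(s-1) over [1, 2)
the [2, 5/2) slice contributes ∫ 6*sqrt(t)·t^(s-1) dt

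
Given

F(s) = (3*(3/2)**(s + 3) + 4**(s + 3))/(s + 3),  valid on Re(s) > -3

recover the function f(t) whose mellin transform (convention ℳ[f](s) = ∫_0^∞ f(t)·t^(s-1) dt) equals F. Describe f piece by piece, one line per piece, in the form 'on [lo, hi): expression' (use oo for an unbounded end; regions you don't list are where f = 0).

on [0, 3/2): 4*t**3
on [3/2, 4): t**3

f breaks at 3/2 into 2 integrals to sum
segment 0 to 3/2 holds 4*t**3; add its integral
on [3/2, 4) integrate f = t**3 against the kernel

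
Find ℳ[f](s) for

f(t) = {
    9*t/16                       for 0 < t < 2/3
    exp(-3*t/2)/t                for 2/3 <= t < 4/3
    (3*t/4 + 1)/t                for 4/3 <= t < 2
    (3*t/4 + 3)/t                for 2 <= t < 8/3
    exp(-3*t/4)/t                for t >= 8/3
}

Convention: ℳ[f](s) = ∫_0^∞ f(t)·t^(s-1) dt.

reversing the shared t-power: 9*t**2/16 on [0, 2/3); exp(-3*t/2) on [2/3, 4/3); 3*t/4 + 1 on [4/3, 2); …
undo the common scale on t: 9*t**2/4 on [0, 1/3); exp(-3*t) on [1/3, 2/3); 3*t/2 + 1 on [2/3, 1); …
invert the common scale on t to get t**2 on [0, 1/2); exp(-2*t) on [1/2, 1); t + 1 on [1, 3/2); …
treat the 5 regions marked off by 2/3, 4/3, 2, 8/3 separately and sum
on [0, 2/3) integrate f = 9*t/16 against the kernel
for t in [2/3, 4/3): the term is ∫ exp(-3*t/2)/t·t^(s-1)
∫ over [4/3, 2) of (3*t/4 + 1)/t·t^(s-1) joins the sum
∫ (3*t/4 + 3)/t·t^(s-1) over [2, 8/3)
on [8/3, ∞) integrate f = exp(-3*t/4)/t against the kernel

2**s*(6*2**s*s*(s - 1)*(s + 1)*uppergamma(s - 1, 2) - 12*2**s*(s - 1)*(s + 1) - 6*2**s*(s + 1) - 8*3**s*(s - 1)*(s + 1) - 8*3**s*(s + 1) + 15*4**s*(s - 1)*(s + 1) + 9*4**s*(s + 1) + 12*s*(s - 1)*(s + 1)*uppergamma(s - 1, 1) - 12*s*(s - 1)*(s + 1)*uppergamma(s - 1, 2) + 3*s*(s - 1))/(8*3**s*s*(s - 1)*(s + 1))
  Re(s) > -1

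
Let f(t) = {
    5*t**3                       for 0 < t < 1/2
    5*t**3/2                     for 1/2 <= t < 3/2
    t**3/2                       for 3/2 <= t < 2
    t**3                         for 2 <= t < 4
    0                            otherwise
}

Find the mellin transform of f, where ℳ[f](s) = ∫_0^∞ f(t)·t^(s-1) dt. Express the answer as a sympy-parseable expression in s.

(1024*2**(3*s) - 64*2**(2*s) + 108*3**s + 5)/(16*2**s*(s + 3))
  Re(s) > -3

the 4 pieces separated at 1/2, 3/2, 2 each add one integral
segment [0, 1/2) carries 5*t**3; integrate it
between 1/2 and 3/2 the integrand is 5*t**3/2·t^(s-1)
∫ over [3/2, 2) of t**3/2·t^(s-1) joins the sum
[2, 4) adds the kernel integral of t**3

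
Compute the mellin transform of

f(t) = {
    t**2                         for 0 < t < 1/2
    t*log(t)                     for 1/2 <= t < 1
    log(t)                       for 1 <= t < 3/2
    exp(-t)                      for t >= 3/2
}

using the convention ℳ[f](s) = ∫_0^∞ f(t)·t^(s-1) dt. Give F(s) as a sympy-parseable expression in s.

(4*2**s*s**2*(s + 2)*(s**2 + 2*s + 1)*uppergamma(s, 3/2) - 4*2**s*s**2*(s + 2) + 4*2**s*(s + 2)*(s**2 + 2*s + 1) + 3**s*s*(s + 2)*(-4*log(2) + 4*log(3))*(s**2 + 2*s + 1) - 4*3**s*(s + 2)*(s**2 + 2*s + 1) + s**3*(s + 2)*log(4) + s**2*(s + 2)*log(4) + 2*s**2*(s + 2) + s**2*(s**2 + 2*s + 1))/(4*2**s*s**2*(s + 2)*(s**2 + 2*s + 1))
  Re(s) > -2

cuts at 1/2, 1, 3/2: linearity sums the 4 kernel integrals
the [0, 1/2) slice contributes ∫ t**2·t^(s-1) dt
piece [1/2, 1): integrate t*log(t) against the kernel
segment 1 to 3/2 holds log(t); add its integral
segment 3/2 to ∞ holds exp(-t); add its integral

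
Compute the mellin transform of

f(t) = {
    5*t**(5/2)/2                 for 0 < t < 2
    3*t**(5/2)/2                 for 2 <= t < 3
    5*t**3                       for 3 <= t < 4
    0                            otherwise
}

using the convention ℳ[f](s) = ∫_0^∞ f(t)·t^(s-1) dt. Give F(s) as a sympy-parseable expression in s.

(2**(s + 7/2)*(s + 3) + 2**(2*s + 6)*(10*s + 25) + 3**(s + 3)*(-10*s - 25) + 3**(s + 7/2)*(s + 3))/((s + 3)*(2*s + 5))
  Re(s) > -5/2

treat the 3 regions marked off by 2, 3 separately and sum
on [0, 2) integrate f = 5*t**(5/2)/2 against the kernel
[2, 3) adds the kernel integral of 3*t**(5/2)/2
for t in [3, 4): the term is ∫ 5*t**3·t^(s-1)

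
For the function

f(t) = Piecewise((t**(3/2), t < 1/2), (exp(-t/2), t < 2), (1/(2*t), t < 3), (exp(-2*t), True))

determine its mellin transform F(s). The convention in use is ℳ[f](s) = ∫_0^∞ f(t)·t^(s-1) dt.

(12*24**s*(s - 1)*(2*s + 3)*uppergamma(s, 1/4) - 12*24**s*(s - 1)*(2*s + 3)*uppergamma(s, 1) - 3*24**s*(2*s + 3) + 2*36**s*(2*s + 3) + 12*6**s*(s - 1)*(2*s + 3)*uppergamma(s, 6) + 6*sqrt(2)*6**s*(s - 1))/(12*12**s*(s - 1)*(2*s + 3))
  Re(s) > -3/2

along the cuts 1/2, 2, 3, ℳ[f](s) splits into 4 integrals
segment 0 to 1/2 holds t**(3/2); add its integral
[1/2, 2) adds the kernel integral of exp(-t/2)
segment [2, 3) carries 1/(2*t); integrate it
the [3, ∞) slice contributes ∫ exp(-2*t)·t^(s-1) dt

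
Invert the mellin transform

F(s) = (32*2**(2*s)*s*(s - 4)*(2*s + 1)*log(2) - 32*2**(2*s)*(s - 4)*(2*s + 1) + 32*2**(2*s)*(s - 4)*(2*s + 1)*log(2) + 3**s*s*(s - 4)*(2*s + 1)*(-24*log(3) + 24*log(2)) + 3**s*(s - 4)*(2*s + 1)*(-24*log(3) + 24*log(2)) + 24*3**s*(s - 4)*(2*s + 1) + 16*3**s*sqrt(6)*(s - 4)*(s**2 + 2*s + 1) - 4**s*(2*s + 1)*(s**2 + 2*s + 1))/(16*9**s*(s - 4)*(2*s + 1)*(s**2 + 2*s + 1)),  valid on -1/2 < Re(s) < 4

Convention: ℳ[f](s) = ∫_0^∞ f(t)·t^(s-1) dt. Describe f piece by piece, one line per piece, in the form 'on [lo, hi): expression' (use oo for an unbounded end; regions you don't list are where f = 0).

on [0, 1/3): 3*sqrt(2)*sqrt(t)/2
on [1/3, 4/9): 9*t*log(9*t/2)/2
on [4/9, oo): 16/(6561*t**4)

the common scale on t comes off first: sqrt(6)*sqrt(t)/2 on [0, 1); 3*t*log(3*t/2)/2 on [1, 4/3); 16/(81*t**4) on [4/3, ∞)
strip the common scale on t: sqrt(t) on [0, 3/2); t*log(t) on [3/2, 2); t**(-4) on [2, ∞)
cuts at 1/3, 4/9: linearity sums the 3 kernel integrals
segment [0, 1/3) carries 3*sqrt(2)*sqrt(t)/2; integrate it
segment [1/3, 4/9) carries 9*t*log(9*t/2)/2; integrate it
∫ 16/(6561*t**4)·t^(s-1) over [4/9, ∞)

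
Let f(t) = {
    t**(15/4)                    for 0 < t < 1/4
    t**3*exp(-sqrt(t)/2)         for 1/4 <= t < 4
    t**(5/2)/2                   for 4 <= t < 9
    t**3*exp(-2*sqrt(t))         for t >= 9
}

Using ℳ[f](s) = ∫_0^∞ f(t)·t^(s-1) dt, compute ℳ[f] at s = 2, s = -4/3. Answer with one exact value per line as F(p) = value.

undo the shared t-power: t**(11/4) on [0, 1/4); t**2*exp(-sqrt(t)/2) on [1/4, 4); t**(3/2)/2 on [4, 9); …
the shared t-power comes off first: t**(3/4) on [0, 1/4); exp(-sqrt(t)/2) on [1/4, 4); 1/(2*sqrt(t)) on [4, 9); …
undo the power substitution: t**(3/2) on [0, 1/2); exp(-t/2) on [1/2, 2); 1/(2*t) on [2, 3); …
treat the 4 regions marked off by 1/4, 4, 9 separately and sum
∫ t**(15/4)·t^(s-1) over [0, 1/4)
for t in [1/4, 4): the term is ∫ t**3*exp(-sqrt(t)/2)·t^(s-1)
between 4 and 9 the integrand is t**(5/2)/2·t^(s-1)
∫ over [9, ∞) of t**3*exp(-2*sqrt(t))·t^(s-1) joins the sum

F(2) = -2020167680*exp(-1) + sqrt(2)/23552 + 1047735*exp(-6)/4 + 19171/9 + 122145247909*exp(-1/4)/128
F(-4/3) = -16*2**(1/3)*uppergamma(10/3, 1) - 12*2**(1/3)/7 + 3*2**(1/6)/232 + 2**(2/3)*uppergamma(10/3, 6)/8 + 27*3**(1/3)/7 + 16*2**(1/3)*uppergamma(10/3, 1/4)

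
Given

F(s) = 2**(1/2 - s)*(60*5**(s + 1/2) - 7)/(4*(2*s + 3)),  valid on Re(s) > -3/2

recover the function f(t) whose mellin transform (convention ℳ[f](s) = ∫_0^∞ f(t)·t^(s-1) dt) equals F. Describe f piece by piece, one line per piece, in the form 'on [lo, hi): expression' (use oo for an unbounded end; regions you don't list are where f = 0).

on [0, 1/2): 5*t**(3/2)/2
on [1/2, 5/2): 6*t**(3/2)

split f at 1/2: ℳ[f](s) collects 2 kernel integrals
segment [0, 1/2) carries 5*t**(3/2)/2; integrate it
on [1/2, 5/2) integrate f = 6*t**(3/2) against the kernel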